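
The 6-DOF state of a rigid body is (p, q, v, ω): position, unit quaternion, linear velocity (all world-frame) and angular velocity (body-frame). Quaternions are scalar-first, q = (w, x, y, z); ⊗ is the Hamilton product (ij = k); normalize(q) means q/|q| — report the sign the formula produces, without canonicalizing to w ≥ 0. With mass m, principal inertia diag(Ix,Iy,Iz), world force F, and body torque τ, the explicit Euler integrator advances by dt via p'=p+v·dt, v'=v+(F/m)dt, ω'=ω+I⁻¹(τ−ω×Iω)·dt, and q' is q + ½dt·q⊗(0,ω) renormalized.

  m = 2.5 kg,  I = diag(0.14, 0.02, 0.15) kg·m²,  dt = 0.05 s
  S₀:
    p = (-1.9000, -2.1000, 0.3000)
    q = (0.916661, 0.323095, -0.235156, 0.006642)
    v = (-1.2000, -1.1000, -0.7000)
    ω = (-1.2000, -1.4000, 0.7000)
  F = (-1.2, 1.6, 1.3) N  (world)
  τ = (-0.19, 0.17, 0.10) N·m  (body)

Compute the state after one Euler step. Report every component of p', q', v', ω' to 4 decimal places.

linear accel F/m = (-0.4800, 0.6400, 0.5200)
p + v·dt = (-1.9600, -2.1550, 0.2650)
v + (F/m)dt = (-1.2240, -1.0680, -0.6740)
ω×(Iω) gyroscopic = (-0.1274, 0.0084, -0.2016)
angular accel α = (-0.4471, 8.0800, 2.0107)
ω + α·dt = (-1.2224, -0.9960, 0.8005)
2q̇ = q⊗(0,ω) = (0.0538462, -1.2553036, -1.5174623, -0.0928575)
q + ½dt·q⊗(0,ω), renormalized = (0.9169, 0.2914, -0.2728, 0.0043)

p' = (-1.9600, -2.1550, 0.2650)
q' = (0.9169, 0.2914, -0.2728, 0.0043)
v' = (-1.2240, -1.0680, -0.6740)
ω' = (-1.2224, -0.9960, 0.8005)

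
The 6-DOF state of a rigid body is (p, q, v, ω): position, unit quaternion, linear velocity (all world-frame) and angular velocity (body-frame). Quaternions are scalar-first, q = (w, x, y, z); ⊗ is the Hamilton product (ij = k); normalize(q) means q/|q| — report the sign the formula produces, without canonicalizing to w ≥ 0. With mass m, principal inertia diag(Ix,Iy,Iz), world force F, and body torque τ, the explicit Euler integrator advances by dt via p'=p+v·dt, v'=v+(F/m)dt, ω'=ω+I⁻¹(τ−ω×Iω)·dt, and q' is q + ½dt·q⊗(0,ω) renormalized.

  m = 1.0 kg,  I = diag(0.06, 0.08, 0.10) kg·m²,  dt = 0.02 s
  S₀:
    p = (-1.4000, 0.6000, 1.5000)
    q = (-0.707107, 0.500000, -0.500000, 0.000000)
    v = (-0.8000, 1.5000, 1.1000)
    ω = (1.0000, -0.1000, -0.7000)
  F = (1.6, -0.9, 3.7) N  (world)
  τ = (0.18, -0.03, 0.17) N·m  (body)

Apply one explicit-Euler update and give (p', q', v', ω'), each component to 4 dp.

p' = (-1.4160, 0.6300, 1.5220)
q' = (-0.7126, 0.4964, -0.4958, 0.0094)
v' = (-0.7680, 1.4820, 1.1740)
ω' = (1.0595, -0.1145, -0.6656)

ω×(Iω) gyroscopic = (0.0014, 0.0280, -0.0020)
α = I⁻¹(τ − ω×Iω) = (2.9767, -0.7250, 1.7200)
ω' = ω + α·dt = (1.0595, -0.1145, -0.6656)
q⊗(0,ω) = (-0.5500000, -0.3571070, 0.4207107, 0.9449749)
updated quaternion q' = (-0.7126, 0.4964, -0.4958, 0.0094)
a = F/m = (1.6000, -0.9000, 3.7000)
new position p' = (-1.4160, 0.6300, 1.5220)
v + (F/m)dt = (-0.7680, 1.4820, 1.1740)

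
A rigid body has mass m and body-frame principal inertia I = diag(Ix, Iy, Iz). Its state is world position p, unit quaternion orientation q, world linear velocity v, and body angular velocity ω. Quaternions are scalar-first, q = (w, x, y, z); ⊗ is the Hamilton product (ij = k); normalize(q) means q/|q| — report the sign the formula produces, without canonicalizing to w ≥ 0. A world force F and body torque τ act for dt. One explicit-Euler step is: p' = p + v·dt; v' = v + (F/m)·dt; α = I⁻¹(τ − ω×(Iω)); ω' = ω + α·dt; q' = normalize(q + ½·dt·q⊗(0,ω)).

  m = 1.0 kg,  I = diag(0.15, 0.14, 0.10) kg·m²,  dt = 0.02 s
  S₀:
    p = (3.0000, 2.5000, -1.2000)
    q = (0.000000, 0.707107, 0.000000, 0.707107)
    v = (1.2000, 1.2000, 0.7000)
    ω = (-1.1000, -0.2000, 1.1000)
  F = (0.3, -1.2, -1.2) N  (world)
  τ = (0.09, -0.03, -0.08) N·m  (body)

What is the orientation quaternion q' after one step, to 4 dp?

2q̇ = q⊗(0,ω) = (0.0000000, 0.1414214, -1.5556354, -0.1414214)
q' = normalize(q + ½dt·q⊗(0,ω)) = (0.0000, 0.7084, -0.0156, 0.7056)

q' = (0.0000, 0.7084, -0.0156, 0.7056)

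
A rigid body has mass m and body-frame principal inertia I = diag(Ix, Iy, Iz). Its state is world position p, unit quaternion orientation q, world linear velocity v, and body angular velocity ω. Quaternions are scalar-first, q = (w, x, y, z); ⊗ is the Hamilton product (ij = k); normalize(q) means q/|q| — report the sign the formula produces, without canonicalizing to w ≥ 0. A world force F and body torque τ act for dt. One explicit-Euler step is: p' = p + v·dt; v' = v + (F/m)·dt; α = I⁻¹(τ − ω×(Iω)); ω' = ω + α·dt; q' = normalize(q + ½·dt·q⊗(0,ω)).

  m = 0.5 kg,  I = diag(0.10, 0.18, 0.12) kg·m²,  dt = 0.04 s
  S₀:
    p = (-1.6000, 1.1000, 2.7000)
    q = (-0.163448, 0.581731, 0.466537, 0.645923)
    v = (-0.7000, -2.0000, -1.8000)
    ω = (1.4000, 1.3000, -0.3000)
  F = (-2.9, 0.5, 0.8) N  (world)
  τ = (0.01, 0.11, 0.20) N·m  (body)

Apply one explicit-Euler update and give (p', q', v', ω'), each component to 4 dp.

p' = (-1.6280, 1.0200, 2.6280)
q' = (-0.1879, 0.5571, 0.4835, 0.6485)
v' = (-0.9320, -1.9600, -1.7360)
ω' = (1.3946, 1.3226, -0.2819)

gyro term ω×Iω = (0.0234, 0.0084, 0.1456)
(τ − ω×Iω)/I = (-0.1340, 0.5644, 0.4533)
ω' = ω + α·dt = (1.3946, 1.3226, -0.2819)
2q̇ = q⊗(0,ω) = (-1.2271446, -1.2084882, 0.8663291, 0.1521329)
q + ½dt·q⊗(0,ω), renormalized = (-0.1879, 0.5571, 0.4835, 0.6485)
a = F/m = (-5.8000, 1.0000, 1.6000)
p' = p + v·dt = (-1.6280, 1.0200, 2.6280)
v + (F/m)dt = (-0.9320, -1.9600, -1.7360)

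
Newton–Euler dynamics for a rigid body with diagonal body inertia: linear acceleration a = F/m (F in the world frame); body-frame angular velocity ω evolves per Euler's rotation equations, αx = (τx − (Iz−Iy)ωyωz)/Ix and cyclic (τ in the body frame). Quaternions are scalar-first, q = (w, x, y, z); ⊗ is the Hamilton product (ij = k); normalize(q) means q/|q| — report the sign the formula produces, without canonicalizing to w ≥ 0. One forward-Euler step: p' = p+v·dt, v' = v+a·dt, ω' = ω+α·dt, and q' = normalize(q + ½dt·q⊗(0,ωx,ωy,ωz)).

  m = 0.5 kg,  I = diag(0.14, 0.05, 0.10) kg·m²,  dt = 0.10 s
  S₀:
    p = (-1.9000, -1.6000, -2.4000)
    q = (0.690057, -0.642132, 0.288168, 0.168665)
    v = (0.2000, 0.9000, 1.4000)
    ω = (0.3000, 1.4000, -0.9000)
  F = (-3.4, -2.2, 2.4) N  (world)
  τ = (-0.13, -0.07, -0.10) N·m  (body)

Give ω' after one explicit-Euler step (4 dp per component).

gyro term ω×Iω = (-0.0630, -0.0108, -0.0378)
(τ − ω×Iω)/I = (-0.4786, -1.1840, -0.6220)
new body rate ω' = (0.2521, 1.2816, -0.9622)

ω' = (0.2521, 1.2816, -0.9622)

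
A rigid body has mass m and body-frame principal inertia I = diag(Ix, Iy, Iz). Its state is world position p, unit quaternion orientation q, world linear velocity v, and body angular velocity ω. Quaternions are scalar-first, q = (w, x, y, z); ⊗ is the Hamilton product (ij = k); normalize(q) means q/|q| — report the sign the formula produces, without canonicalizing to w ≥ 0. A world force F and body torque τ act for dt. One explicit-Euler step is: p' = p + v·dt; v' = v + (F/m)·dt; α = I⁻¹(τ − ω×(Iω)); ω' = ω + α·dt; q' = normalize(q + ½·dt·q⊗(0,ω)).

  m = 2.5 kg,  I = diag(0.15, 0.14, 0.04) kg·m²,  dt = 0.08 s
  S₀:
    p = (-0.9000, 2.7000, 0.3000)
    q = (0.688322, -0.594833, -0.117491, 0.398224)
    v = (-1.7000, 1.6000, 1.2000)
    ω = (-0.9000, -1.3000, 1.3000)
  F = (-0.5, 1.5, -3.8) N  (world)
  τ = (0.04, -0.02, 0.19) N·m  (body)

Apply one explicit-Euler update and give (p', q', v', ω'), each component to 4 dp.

α = I⁻¹(τ − ω×Iω) = (-0.8600, 0.7764, 5.0425)
ω' = ω + α·dt = (-0.9688, -1.2379, 1.7034)
2q̇ = q⊗(0,ω) = (-1.2057792, -0.2545369, -0.4799373, 1.5623596)
updated quaternion q' = (0.6380, -0.6030, -0.1362, 0.4592)
linear accel F/m = (-0.2000, 0.6000, -1.5200)
p + v·dt = (-1.0360, 2.8280, 0.3960)
v' = v + a·dt = (-1.7160, 1.6480, 1.0784)

p' = (-1.0360, 2.8280, 0.3960)
q' = (0.6380, -0.6030, -0.1362, 0.4592)
v' = (-1.7160, 1.6480, 1.0784)
ω' = (-0.9688, -1.2379, 1.7034)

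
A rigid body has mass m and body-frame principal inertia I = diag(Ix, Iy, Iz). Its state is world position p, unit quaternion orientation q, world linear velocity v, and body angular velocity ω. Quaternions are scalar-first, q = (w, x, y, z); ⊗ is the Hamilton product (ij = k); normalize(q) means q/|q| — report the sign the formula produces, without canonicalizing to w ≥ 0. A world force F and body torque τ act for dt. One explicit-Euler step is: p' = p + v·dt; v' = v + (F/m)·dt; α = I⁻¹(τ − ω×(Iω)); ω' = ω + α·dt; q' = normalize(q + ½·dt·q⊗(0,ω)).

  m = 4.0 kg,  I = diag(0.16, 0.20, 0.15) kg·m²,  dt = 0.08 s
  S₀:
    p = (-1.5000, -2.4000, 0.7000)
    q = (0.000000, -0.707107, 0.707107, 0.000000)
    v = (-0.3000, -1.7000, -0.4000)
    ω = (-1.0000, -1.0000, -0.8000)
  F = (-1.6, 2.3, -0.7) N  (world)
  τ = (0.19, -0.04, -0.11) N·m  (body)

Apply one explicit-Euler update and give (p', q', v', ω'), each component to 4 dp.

ω×(Iω) gyroscopic = (-0.0400, 0.0080, 0.0400)
angular accel α = (1.4375, -0.2400, -1.0000)
ω + α·dt = (-0.8850, -1.0192, -0.8800)
2q̇ = q⊗(0,ω) = (0.0000000, -0.5656856, -0.5656856, 1.4142140)
updated quaternion q' = (0.0000, -0.7282, 0.6830, 0.0564)
a = (-0.4000, 0.5750, -0.1750)
new position p' = (-1.5240, -2.5360, 0.6680)
v + (F/m)dt = (-0.3320, -1.6540, -0.4140)

p' = (-1.5240, -2.5360, 0.6680)
q' = (0.0000, -0.7282, 0.6830, 0.0564)
v' = (-0.3320, -1.6540, -0.4140)
ω' = (-0.8850, -1.0192, -0.8800)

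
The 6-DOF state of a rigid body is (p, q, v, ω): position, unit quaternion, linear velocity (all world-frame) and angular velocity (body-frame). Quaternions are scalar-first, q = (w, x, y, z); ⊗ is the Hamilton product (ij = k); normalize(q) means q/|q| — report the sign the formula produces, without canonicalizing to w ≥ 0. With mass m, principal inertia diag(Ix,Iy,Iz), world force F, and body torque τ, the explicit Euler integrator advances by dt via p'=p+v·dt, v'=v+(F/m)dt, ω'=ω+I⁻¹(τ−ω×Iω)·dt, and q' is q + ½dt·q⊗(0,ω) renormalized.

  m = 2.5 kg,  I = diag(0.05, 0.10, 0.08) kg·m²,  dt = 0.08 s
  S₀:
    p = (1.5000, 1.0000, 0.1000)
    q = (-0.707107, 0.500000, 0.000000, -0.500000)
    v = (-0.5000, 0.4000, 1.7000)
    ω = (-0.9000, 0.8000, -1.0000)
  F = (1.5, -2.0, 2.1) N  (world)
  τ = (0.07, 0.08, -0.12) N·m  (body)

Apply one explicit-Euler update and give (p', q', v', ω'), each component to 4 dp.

gyro term ω×Iω = (0.0160, -0.0270, -0.0360)
α = I⁻¹(τ − ω×Iω) = (1.0800, 1.0700, -1.0500)
new body rate ω' = (-0.8136, 0.8856, -1.0840)
Hamilton product q⊗(0,ω) = (-0.0500000, 1.0363963, 0.3843144, 1.1071070)
q' = normalize(q + ½dt·q⊗(0,ω)) = (-0.7077, 0.5404, 0.0153, -0.4548)
a = (0.6000, -0.8000, 0.8400)
p + v·dt = (1.4600, 1.0320, 0.2360)
new velocity v' = (-0.4520, 0.3360, 1.7672)

p' = (1.4600, 1.0320, 0.2360)
q' = (-0.7077, 0.5404, 0.0153, -0.4548)
v' = (-0.4520, 0.3360, 1.7672)
ω' = (-0.8136, 0.8856, -1.0840)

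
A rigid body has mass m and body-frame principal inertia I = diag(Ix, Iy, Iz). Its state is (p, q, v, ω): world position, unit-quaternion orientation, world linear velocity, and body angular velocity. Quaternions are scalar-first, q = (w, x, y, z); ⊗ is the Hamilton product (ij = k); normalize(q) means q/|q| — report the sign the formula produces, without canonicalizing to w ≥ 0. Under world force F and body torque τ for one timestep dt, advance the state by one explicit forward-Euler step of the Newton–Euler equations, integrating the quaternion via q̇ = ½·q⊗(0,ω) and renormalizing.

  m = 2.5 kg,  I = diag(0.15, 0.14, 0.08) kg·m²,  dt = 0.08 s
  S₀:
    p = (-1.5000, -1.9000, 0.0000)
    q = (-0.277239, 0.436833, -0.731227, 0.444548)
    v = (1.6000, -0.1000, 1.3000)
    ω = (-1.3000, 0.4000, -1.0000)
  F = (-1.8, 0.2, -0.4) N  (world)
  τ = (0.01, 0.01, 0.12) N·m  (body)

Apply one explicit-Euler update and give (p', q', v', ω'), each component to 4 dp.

ω×(Iω) gyroscopic = (0.0240, 0.0910, 0.0052)
(τ − ω×Iω)/I = (-0.0933, -0.5786, 1.4350)
ω + α·dt = (-1.3075, 0.3537, -0.8852)
Hamilton product q⊗(0,ω) = (1.3049217, 0.9138185, -0.2519750, -0.4986229)
updated quaternion q' = (-0.2245, 0.4723, -0.7396, 0.4236)
new position p' = (-1.3720, -1.9080, 0.1040)
v' = v + a·dt = (1.5424, -0.0936, 1.2872)

p' = (-1.3720, -1.9080, 0.1040)
q' = (-0.2245, 0.4723, -0.7396, 0.4236)
v' = (1.5424, -0.0936, 1.2872)
ω' = (-1.3075, 0.3537, -0.8852)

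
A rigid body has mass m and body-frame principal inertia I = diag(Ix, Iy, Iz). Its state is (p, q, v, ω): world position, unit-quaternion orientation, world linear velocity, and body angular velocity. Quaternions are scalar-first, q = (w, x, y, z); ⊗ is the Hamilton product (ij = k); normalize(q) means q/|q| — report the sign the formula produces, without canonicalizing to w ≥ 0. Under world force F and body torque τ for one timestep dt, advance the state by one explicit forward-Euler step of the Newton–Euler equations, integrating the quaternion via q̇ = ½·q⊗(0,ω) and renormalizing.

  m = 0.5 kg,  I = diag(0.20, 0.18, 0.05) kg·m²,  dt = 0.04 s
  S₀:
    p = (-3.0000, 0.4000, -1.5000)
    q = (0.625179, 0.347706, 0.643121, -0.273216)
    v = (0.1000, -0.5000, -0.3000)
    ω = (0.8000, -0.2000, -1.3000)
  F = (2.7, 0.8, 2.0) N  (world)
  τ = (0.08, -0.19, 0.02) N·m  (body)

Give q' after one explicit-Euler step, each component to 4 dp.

q' = (0.6148, 0.3397, 0.6450, -0.3010)

2q̇ = q⊗(0,ω) = (-0.5047214, -0.3905573, 0.1084092, -1.3967707)
q' = normalize(q + ½dt·q⊗(0,ω)) = (0.6148, 0.3397, 0.6450, -0.3010)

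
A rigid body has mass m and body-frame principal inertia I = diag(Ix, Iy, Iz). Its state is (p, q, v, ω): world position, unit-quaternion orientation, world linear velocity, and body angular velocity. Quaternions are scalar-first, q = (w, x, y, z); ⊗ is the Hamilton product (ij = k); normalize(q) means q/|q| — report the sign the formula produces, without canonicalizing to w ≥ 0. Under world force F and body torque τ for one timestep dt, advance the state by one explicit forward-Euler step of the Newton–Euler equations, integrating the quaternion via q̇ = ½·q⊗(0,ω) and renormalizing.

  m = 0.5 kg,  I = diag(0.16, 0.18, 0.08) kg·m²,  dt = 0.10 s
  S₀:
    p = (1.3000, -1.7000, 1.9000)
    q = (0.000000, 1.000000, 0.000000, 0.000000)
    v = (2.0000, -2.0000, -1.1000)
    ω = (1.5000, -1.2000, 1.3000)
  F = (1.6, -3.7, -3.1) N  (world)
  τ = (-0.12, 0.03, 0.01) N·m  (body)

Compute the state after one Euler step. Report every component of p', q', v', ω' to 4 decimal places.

p' = (1.5000, -1.9000, 1.7900)
q' = (-0.0745, 0.9933, -0.0646, -0.0596)
v' = (2.3200, -2.7400, -1.7200)
ω' = (1.3275, -1.2700, 1.3575)

a = (3.2000, -7.4000, -6.2000)
p + v·dt = (1.5000, -1.9000, 1.7900)
new velocity v' = (2.3200, -2.7400, -1.7200)
precession coupling ω×(Iω) = (0.1560, 0.1560, -0.0360)
α = I⁻¹(τ − ω×Iω) = (-1.7250, -0.7000, 0.5750)
ω' = ω + α·dt = (1.3275, -1.2700, 1.3575)
q⊗(0,ω) = (-1.5000000, 0.0000000, -1.3000000, -1.2000000)
q + ½dt·q⊗(0,ω), renormalized = (-0.0745, 0.9933, -0.0646, -0.0596)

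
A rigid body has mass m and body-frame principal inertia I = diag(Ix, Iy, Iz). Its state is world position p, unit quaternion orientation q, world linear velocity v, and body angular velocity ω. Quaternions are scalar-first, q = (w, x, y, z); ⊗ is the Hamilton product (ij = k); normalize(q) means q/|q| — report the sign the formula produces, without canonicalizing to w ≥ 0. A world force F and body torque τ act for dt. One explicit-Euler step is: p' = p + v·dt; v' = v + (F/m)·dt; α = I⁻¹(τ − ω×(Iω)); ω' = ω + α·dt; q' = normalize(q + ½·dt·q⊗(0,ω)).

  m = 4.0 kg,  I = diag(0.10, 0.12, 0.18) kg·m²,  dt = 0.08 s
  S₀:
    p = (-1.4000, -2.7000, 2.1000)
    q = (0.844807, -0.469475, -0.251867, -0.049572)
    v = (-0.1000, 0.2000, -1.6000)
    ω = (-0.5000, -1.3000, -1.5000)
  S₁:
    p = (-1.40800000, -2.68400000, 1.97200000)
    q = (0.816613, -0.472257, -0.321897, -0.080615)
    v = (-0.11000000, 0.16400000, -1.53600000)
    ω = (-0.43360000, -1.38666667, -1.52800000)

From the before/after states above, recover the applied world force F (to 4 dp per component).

Δv = v₁−v₀ = (-0.01000000, -0.03600000, 0.06400000)
F = m·Δv/dt = (-0.5000, -1.8000, 3.2000)

F = (-0.5000, -1.8000, 3.2000)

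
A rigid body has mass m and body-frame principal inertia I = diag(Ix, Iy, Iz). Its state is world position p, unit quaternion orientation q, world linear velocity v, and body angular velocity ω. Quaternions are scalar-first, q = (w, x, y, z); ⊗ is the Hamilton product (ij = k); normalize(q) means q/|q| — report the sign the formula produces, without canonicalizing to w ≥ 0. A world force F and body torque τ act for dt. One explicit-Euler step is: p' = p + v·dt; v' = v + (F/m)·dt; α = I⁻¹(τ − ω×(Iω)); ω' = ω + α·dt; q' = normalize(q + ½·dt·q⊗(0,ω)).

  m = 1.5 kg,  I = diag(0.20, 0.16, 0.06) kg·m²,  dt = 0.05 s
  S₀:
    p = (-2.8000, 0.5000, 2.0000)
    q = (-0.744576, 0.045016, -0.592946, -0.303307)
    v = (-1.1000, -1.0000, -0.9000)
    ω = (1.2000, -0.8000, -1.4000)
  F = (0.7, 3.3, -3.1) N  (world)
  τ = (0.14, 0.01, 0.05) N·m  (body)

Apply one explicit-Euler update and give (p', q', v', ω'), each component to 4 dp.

precession coupling ω×(Iω) = (-0.1120, -0.2352, 0.0384)
(τ − ω×Iω)/I = (1.2600, 1.5325, 0.1933)
new body rate ω' = (1.2630, -0.7234, -1.3903)
Hamilton product q⊗(0,ω) = (-0.9530058, -0.3060124, 0.2947148, 1.7179288)
q' = normalize(q + ½dt·q⊗(0,ω)) = (-0.7674, 0.0373, -0.5848, -0.2600)
new position p' = (-2.8550, 0.4500, 1.9550)
new velocity v' = (-1.0767, -0.8900, -1.0033)

p' = (-2.8550, 0.4500, 1.9550)
q' = (-0.7674, 0.0373, -0.5848, -0.2600)
v' = (-1.0767, -0.8900, -1.0033)
ω' = (1.2630, -0.7234, -1.3903)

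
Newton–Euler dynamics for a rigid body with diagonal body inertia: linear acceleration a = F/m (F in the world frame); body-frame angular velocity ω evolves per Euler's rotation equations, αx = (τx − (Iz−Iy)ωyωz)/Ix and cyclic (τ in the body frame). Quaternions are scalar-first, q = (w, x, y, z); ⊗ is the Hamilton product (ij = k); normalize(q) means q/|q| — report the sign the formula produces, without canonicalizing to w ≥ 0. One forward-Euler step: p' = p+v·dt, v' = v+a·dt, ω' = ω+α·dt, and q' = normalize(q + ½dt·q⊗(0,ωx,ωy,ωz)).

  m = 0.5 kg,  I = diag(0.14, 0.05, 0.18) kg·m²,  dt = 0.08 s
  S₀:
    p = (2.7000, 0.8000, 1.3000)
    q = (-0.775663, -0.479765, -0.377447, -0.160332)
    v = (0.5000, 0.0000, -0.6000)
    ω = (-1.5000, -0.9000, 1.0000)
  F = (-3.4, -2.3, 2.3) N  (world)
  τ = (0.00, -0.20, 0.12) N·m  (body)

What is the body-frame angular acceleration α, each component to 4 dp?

α = (0.8357, -5.2000, 1.3417)

gyro term ω×Iω = (-0.1170, 0.0600, -0.1215)
(τ − ω×Iω)/I = (0.8357, -5.2000, 1.3417)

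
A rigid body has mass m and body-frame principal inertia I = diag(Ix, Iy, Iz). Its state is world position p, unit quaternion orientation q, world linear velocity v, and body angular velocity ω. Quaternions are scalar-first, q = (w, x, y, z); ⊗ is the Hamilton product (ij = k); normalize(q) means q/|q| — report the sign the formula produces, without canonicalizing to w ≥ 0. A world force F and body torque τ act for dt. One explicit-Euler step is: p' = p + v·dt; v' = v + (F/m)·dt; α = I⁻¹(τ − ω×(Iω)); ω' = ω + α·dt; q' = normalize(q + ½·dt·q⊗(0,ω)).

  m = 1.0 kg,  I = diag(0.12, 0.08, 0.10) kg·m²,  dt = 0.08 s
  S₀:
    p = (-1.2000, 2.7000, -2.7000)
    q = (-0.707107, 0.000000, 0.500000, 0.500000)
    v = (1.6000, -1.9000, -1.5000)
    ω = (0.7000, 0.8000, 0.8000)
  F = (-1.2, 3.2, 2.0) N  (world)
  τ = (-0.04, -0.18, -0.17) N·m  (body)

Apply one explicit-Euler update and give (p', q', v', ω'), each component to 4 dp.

p' = (-1.0720, 2.5480, -2.8200)
q' = (-0.7381, -0.0198, 0.4907, 0.4627)
v' = (1.5040, -1.6440, -1.3400)
ω' = (0.6648, 0.6088, 0.6819)

a = F/m = (-1.2000, 3.2000, 2.0000)
new position p' = (-1.0720, 2.5480, -2.8200)
v' = v + a·dt = (1.5040, -1.6440, -1.3400)
angular accel α = (-0.4400, -2.3900, -1.4760)
ω + α·dt = (0.6648, 0.6088, 0.6819)
Hamilton product q⊗(0,ω) = (-0.8000000, -0.4949749, -0.2156856, -0.9156856)
q' = normalize(q + ½dt·q⊗(0,ω)) = (-0.7381, -0.0198, 0.4907, 0.4627)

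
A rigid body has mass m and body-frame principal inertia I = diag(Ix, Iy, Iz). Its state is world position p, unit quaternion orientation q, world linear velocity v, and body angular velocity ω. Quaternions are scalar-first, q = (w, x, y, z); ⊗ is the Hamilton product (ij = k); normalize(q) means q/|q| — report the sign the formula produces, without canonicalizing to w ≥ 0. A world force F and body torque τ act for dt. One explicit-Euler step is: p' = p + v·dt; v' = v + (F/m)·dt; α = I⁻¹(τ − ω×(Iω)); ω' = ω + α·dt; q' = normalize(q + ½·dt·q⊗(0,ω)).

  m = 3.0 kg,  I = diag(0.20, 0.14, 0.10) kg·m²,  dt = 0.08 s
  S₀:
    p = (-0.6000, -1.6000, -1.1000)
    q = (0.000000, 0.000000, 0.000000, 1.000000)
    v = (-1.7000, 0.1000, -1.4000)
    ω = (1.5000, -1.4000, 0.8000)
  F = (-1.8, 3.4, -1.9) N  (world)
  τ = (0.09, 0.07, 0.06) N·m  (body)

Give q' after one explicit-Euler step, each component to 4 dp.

2q̇ = q⊗(0,ω) = (-0.8000000, 1.4000000, 1.5000000, 0.0000000)
updated quaternion q' = (-0.0319, 0.0558, 0.0598, 0.9961)

q' = (-0.0319, 0.0558, 0.0598, 0.9961)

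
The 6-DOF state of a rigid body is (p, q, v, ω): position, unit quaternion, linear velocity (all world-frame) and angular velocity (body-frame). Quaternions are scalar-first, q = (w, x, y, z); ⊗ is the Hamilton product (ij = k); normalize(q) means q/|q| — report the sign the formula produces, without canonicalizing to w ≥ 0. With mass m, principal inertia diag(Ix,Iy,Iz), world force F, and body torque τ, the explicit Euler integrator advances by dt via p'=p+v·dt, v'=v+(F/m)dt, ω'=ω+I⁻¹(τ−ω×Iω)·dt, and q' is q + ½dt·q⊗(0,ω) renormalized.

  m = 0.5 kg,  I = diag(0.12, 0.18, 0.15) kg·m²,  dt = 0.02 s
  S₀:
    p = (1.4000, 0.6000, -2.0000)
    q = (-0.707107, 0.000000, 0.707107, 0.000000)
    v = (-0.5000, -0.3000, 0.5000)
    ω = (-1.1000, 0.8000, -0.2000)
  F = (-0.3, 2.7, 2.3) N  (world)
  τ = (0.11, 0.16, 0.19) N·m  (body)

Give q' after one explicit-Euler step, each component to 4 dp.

q' = (-0.7127, 0.0064, 0.7014, 0.0092)

q⊗(0,ω) = (-0.5656856, 0.6363963, -0.5656856, 0.9192391)
updated quaternion q' = (-0.7127, 0.0064, 0.7014, 0.0092)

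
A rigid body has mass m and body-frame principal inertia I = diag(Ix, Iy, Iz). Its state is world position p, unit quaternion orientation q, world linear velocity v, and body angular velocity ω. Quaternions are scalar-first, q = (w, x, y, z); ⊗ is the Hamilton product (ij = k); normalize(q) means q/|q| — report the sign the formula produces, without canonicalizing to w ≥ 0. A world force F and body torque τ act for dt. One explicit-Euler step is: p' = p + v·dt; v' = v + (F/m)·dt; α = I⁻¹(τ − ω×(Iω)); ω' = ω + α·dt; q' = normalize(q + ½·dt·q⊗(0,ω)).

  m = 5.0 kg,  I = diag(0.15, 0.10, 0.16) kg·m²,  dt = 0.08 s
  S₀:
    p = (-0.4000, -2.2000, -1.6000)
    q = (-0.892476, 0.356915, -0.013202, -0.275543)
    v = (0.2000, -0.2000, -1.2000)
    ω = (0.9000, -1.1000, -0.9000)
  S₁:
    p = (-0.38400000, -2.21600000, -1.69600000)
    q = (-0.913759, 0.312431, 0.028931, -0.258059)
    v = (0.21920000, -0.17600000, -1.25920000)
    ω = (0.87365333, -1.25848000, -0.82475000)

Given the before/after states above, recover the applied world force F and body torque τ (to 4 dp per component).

F = (1.2000, 1.5000, -3.7000)
τ = (0.0100, -0.1900, 0.2000)

Δω = ω₁−ω₀ = (-0.02634667, -0.15848000, 0.07525000)
I·α + gyro = (0.0100, -0.1900, 0.2000)
Δv = v₁−v₀ = (0.01920000, 0.02400000, -0.05920000)
F = m·Δv/dt = (1.2000, 1.5000, -3.7000)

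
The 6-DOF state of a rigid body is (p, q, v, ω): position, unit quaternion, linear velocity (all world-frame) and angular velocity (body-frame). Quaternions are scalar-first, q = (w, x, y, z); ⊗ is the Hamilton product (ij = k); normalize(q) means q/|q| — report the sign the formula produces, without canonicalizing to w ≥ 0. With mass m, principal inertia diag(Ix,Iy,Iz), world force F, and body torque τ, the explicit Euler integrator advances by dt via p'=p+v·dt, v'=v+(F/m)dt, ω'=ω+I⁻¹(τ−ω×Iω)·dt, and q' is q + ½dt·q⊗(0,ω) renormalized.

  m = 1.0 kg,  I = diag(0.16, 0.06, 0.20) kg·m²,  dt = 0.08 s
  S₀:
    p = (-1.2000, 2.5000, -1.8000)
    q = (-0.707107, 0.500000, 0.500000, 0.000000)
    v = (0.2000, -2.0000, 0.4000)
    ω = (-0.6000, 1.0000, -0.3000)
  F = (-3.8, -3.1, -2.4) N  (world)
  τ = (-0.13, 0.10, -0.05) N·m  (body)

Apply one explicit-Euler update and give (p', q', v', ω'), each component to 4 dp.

(τ − ω×Iω)/I = (-0.5500, 1.7867, -0.5500)
ω' = ω + α·dt = (-0.6440, 1.1429, -0.3440)
Hamilton product q⊗(0,ω) = (-0.2000000, 0.2742642, -0.5571070, 1.0121321)
q' = normalize(q + ½dt·q⊗(0,ω)) = (-0.7143, 0.5104, 0.4772, 0.0404)
linear accel F/m = (-3.8000, -3.1000, -2.4000)
p + v·dt = (-1.1840, 2.3400, -1.7680)
new velocity v' = (-0.1040, -2.2480, 0.2080)

p' = (-1.1840, 2.3400, -1.7680)
q' = (-0.7143, 0.5104, 0.4772, 0.0404)
v' = (-0.1040, -2.2480, 0.2080)
ω' = (-0.6440, 1.1429, -0.3440)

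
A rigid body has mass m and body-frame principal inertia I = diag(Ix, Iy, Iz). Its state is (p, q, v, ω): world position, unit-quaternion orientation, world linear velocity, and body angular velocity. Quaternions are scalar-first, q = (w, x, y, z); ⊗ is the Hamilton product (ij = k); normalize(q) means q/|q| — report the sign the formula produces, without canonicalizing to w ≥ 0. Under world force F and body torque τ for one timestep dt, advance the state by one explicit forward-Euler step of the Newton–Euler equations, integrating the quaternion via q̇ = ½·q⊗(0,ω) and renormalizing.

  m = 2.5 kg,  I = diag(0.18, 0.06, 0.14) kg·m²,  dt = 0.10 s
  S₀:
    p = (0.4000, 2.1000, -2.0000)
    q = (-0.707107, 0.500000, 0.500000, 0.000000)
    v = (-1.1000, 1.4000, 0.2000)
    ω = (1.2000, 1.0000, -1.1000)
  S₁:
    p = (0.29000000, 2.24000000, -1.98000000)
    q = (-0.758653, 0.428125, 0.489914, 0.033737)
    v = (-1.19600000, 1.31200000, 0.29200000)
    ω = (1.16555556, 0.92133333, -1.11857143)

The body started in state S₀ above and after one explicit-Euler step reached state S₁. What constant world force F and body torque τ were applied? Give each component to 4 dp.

ω₁ − ω₀ = (-0.03444444, -0.07866667, -0.01857143)
ω₀×(Iω₀) = (-0.0880, -0.0528, -0.1440)
applied torque τ = (-0.1500, -0.1000, -0.1700)
Δv = v₁−v₀ = (-0.09600000, -0.08800000, 0.09200000)
F = m·Δv/dt = (-2.4000, -2.2000, 2.3000)

F = (-2.4000, -2.2000, 2.3000)
τ = (-0.1500, -0.1000, -0.1700)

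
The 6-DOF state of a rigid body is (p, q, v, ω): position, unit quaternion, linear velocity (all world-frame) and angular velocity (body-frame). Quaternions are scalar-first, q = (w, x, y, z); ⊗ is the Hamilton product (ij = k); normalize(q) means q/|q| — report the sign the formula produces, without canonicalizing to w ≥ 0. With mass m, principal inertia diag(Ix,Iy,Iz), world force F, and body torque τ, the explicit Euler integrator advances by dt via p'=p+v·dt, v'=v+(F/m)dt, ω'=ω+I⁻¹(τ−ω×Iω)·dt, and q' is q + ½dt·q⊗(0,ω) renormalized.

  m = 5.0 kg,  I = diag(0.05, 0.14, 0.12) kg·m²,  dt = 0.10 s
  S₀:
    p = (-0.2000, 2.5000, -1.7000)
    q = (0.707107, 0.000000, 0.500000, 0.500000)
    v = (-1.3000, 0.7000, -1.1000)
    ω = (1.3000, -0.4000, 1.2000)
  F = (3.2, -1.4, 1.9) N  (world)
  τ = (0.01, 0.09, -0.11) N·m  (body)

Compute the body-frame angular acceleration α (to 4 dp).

gyro term ω×Iω = (0.0096, -0.1092, -0.0468)
angular accel α = (0.0080, 1.4229, -0.5267)

α = (0.0080, 1.4229, -0.5267)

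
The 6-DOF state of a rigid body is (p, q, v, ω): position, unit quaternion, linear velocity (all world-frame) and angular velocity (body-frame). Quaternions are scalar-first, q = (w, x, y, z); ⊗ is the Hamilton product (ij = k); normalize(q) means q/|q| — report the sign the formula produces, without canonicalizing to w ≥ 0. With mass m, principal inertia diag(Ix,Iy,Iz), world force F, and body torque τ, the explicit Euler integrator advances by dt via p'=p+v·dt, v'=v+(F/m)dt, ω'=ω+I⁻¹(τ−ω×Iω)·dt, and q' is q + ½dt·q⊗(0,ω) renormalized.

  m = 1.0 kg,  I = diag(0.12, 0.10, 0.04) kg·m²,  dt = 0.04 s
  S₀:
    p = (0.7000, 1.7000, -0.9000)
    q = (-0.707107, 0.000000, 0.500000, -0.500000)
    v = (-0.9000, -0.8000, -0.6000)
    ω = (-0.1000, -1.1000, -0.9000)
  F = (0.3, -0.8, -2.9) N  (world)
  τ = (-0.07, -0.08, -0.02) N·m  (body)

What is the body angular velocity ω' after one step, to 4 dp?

ω' = (-0.1035, -1.1349, -0.9178)

ω×(Iω) gyroscopic = (-0.0594, 0.0072, -0.0022)
angular accel α = (-0.0883, -0.8720, -0.4450)
ω + α·dt = (-0.1035, -1.1349, -0.9178)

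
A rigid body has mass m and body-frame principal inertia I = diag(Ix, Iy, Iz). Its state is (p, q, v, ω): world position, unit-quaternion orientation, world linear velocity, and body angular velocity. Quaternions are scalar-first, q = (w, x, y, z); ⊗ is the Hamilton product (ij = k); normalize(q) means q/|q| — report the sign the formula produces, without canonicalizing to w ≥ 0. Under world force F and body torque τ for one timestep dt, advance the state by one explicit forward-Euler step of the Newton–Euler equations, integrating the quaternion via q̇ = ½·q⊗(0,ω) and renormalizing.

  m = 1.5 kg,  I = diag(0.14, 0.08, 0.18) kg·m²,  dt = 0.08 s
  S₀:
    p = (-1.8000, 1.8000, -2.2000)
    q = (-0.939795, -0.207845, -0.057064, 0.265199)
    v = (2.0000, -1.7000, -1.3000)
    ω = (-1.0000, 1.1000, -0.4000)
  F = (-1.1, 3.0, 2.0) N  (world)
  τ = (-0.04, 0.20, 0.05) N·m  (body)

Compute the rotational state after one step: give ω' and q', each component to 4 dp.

ω' = (-0.9977, 1.3160, -0.4071)
q' = (-0.9396, -0.1807, -0.1121, 0.2683)

gyro term ω×Iω = (-0.0440, -0.0160, 0.0660)
α = I⁻¹(τ − ω×Iω) = (0.0286, 2.7000, -0.0889)
new body rate ω' = (-0.9977, 1.3160, -0.4071)
q⊗(0,ω) = (-0.0389950, 0.6709017, -1.3821115, 0.0902245)
q' = normalize(q + ½dt·q⊗(0,ω)) = (-0.9396, -0.1807, -0.1121, 0.2683)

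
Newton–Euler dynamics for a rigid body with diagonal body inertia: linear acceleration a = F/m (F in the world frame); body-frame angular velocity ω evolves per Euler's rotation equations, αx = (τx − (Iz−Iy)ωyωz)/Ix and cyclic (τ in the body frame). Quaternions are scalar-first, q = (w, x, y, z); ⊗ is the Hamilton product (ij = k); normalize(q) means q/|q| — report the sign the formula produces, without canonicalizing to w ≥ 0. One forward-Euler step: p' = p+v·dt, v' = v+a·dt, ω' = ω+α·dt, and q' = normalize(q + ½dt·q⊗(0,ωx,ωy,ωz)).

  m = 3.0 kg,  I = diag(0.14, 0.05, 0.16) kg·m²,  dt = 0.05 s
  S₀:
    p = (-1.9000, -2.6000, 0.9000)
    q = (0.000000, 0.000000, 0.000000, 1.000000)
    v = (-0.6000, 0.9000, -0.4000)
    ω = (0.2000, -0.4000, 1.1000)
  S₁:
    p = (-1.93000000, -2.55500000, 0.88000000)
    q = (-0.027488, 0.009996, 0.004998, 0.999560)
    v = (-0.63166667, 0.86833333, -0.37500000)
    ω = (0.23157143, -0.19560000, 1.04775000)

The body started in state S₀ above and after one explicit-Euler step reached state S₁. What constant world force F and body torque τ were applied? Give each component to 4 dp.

F = (-1.9000, -1.9000, 1.5000)
τ = (0.0400, 0.2000, -0.1600)

rate change Δω = (0.03157143, 0.20440000, -0.05225000)
τ = I·(Δω/dt) + ω₀×(Iω₀) = (0.0400, 0.2000, -0.1600)
velocity change Δv = (-0.03166667, -0.03166667, 0.02500000)
applied force F = (-1.9000, -1.9000, 1.5000)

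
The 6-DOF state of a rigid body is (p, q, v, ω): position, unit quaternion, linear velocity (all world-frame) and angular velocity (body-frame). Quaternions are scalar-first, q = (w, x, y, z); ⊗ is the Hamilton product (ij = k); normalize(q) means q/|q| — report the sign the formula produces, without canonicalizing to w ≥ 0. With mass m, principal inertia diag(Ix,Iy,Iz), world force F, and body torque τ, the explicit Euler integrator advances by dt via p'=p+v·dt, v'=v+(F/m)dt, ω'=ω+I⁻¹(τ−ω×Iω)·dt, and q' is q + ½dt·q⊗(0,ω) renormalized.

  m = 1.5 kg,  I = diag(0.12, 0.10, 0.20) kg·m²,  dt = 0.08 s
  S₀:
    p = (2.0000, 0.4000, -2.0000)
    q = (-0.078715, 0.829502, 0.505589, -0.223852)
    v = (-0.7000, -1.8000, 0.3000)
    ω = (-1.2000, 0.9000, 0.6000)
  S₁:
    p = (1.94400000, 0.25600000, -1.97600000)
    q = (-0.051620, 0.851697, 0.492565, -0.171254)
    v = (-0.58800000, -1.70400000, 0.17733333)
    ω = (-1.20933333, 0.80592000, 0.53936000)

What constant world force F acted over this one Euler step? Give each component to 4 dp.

F = (2.1000, 1.8000, -2.3000)

Δv = v₁−v₀ = (0.11200000, 0.09600000, -0.12266667)
applied force F = (2.1000, 1.8000, -2.3000)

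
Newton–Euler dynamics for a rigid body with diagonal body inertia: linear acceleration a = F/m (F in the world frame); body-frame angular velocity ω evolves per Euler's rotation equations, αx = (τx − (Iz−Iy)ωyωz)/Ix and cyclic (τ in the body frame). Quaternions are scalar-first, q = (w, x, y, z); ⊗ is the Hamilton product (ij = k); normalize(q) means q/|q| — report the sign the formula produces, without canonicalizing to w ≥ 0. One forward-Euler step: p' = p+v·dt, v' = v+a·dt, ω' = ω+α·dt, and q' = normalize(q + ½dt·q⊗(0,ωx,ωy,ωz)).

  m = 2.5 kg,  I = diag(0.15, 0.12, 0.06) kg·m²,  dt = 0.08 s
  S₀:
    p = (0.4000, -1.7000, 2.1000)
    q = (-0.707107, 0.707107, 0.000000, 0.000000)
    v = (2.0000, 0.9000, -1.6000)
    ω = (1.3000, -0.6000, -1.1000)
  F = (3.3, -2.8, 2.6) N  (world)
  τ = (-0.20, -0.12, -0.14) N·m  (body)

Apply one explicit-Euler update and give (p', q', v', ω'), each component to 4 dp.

p' = (0.5600, -1.6280, 1.9720)
q' = (-0.7419, 0.6686, 0.0480, 0.0141)
v' = (2.1056, 0.8104, -1.5168)
ω' = (1.2145, -0.5942, -1.3179)

(τ − ω×Iω)/I = (-1.0693, 0.0725, -2.7233)
ω' = ω + α·dt = (1.2145, -0.5942, -1.3179)
q⊗(0,ω) = (-0.9192391, -0.9192391, 1.2020819, 0.3535535)
q + ½dt·q⊗(0,ω), renormalized = (-0.7419, 0.6686, 0.0480, 0.0141)
p + v·dt = (0.5600, -1.6280, 1.9720)
new velocity v' = (2.1056, 0.8104, -1.5168)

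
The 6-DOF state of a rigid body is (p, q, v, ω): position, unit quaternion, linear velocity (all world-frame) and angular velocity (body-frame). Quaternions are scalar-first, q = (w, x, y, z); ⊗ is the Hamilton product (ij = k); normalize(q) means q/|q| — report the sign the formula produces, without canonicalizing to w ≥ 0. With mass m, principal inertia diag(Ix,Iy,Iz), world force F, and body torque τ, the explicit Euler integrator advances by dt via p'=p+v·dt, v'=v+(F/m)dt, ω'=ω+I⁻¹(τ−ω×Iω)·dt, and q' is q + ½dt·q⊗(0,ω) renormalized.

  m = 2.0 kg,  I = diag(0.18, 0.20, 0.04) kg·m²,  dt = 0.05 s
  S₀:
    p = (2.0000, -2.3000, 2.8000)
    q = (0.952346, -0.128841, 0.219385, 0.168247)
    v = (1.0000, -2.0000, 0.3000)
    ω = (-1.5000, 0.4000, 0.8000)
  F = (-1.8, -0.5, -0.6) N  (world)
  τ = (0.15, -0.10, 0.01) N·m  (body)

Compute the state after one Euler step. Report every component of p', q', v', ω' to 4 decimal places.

a = (-0.9000, -0.2500, -0.3000)
p' = p + v·dt = (2.0500, -2.4000, 2.8150)
v + (F/m)dt = (0.9550, -2.0125, 0.2850)
angular accel α = (1.1178, 0.3400, 0.5500)
ω + α·dt = (-1.4441, 0.4170, 0.8275)
Hamilton product q⊗(0,ω) = (-0.4156131, -1.3203098, 0.2316407, 1.0394179)
q + ½dt·q⊗(0,ω), renormalized = (0.9411, -0.1617, 0.2250, 0.1940)

p' = (2.0500, -2.4000, 2.8150)
q' = (0.9411, -0.1617, 0.2250, 0.1940)
v' = (0.9550, -2.0125, 0.2850)
ω' = (-1.4441, 0.4170, 0.8275)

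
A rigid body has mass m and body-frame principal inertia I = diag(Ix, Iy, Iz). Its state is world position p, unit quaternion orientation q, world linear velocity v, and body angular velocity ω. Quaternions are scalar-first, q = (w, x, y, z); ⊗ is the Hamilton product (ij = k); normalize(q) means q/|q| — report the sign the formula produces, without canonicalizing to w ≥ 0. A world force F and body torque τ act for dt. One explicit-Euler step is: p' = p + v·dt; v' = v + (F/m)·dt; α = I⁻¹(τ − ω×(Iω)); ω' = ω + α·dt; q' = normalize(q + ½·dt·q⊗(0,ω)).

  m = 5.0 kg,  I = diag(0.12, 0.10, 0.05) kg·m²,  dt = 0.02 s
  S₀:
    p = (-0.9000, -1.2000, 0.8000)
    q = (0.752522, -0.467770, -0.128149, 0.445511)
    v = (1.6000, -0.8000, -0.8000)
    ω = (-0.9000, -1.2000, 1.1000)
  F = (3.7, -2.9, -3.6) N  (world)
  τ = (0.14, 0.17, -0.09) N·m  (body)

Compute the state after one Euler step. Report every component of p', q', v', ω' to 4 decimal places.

p' = (-0.8680, -1.2160, 0.7840)
q' = (0.7417, -0.4705, -0.1360, 0.4582)
v' = (1.6148, -0.8116, -0.8144)
ω' = (-0.8877, -1.1521, 1.0726)

α = I⁻¹(τ − ω×Iω) = (0.6167, 2.3930, -1.3680)
new body rate ω' = (-0.8877, -1.1521, 1.0726)
q⊗(0,ω) = (-1.0648339, -0.2836205, -0.7894393, 1.2737641)
updated quaternion q' = (0.7417, -0.4705, -0.1360, 0.4582)
p + v·dt = (-0.8680, -1.2160, 0.7840)
v' = v + a·dt = (1.6148, -0.8116, -0.8144)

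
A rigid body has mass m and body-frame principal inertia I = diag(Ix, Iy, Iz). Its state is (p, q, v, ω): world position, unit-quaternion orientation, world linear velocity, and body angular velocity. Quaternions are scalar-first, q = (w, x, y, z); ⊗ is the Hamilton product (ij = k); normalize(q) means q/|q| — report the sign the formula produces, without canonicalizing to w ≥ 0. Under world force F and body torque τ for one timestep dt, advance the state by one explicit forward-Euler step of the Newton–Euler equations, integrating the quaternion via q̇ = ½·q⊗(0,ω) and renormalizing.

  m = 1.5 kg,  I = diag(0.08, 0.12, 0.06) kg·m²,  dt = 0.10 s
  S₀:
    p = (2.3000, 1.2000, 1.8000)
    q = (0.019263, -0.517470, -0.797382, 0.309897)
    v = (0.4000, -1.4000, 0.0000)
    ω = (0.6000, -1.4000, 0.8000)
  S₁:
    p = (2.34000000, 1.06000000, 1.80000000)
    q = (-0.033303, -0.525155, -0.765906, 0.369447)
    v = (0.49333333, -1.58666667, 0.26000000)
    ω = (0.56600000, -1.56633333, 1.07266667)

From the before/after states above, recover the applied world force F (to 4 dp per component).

Δv = v₁−v₀ = (0.09333333, -0.18666667, 0.26000000)
applied force F = (1.4000, -2.8000, 3.9000)

F = (1.4000, -2.8000, 3.9000)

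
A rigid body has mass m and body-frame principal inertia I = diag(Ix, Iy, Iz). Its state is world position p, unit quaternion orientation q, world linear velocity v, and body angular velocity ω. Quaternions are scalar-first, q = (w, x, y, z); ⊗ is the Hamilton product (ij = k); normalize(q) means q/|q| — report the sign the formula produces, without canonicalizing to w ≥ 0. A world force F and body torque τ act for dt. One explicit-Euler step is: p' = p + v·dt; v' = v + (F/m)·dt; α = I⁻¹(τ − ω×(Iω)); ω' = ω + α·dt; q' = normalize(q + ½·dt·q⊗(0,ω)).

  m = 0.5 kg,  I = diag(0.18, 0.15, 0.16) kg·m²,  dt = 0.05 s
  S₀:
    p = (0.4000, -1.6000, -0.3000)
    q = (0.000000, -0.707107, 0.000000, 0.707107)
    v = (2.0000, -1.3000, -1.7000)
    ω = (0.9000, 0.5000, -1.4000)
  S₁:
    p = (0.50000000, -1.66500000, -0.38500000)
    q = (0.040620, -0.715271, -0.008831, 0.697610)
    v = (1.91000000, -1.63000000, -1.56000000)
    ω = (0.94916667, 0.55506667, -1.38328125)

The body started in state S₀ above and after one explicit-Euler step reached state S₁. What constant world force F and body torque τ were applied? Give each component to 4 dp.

F = (-0.9000, -3.3000, 1.4000)
τ = (0.1700, 0.1400, 0.0400)

Δω = ω₁−ω₀ = (0.04916667, 0.05506667, 0.01671875)
I·α + gyro = (0.1700, 0.1400, 0.0400)
velocity change Δv = (-0.09000000, -0.33000000, 0.14000000)
applied force F = (-0.9000, -3.3000, 1.4000)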